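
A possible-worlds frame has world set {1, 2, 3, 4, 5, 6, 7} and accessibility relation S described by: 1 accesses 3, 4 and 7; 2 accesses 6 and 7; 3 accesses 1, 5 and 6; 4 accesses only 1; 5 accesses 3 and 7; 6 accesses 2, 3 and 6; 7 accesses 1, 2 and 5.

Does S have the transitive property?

No

Transitive: no — 1 S 3 and 3 S 5, but not 1 S 5.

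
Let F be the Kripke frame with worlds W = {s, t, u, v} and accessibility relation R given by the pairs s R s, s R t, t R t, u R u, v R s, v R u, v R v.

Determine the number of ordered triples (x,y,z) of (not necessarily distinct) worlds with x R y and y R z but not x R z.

1

Enumerating: (v,s,t).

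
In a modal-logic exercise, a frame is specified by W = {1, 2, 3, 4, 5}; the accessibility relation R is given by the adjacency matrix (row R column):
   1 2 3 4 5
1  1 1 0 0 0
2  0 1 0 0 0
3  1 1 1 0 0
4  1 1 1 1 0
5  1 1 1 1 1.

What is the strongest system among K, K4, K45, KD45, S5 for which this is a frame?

Transitive (axiom 4): yes — every two-step R-path is closed by a direct edge.
Euclidean (axiom 5): no — 3 R 2 and 3 R 1, but not 2 R 1.
Serial (axiom D): yes — every world has a successor (e.g. 1 R 1).
Reflexive (axiom T): yes — every world is R-related to itself.
So F validates K, K4; K45 would additionally require R to be Euclidean. The strongest is K4.

K4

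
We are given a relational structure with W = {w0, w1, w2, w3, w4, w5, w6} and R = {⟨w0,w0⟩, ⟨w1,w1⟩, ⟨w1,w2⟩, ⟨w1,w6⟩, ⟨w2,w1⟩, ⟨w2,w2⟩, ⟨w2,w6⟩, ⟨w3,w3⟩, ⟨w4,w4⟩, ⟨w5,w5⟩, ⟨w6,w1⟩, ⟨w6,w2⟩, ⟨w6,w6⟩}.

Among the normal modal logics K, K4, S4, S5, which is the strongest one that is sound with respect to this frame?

S5

Transitive (axiom 4): yes — every two-step R-path is closed by a direct edge.
Reflexive (axiom T): yes — every world is R-related to itself.
Euclidean (axiom 5): yes — any two successors of a common world are R-related.
So F validates K, K4, S4, S5. The strongest is S5.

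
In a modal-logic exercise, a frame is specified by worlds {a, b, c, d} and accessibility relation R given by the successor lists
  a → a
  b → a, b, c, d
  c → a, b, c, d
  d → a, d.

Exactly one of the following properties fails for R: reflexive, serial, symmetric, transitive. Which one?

symmetric

Reflexive: yes — every world is R-related to itself.
Serial: yes — every world has a successor (e.g. a R a).
Symmetric: no — b R a but not a R b.
Transitive: yes — every two-step R-path is closed by a direct edge.
Only symmetric fails.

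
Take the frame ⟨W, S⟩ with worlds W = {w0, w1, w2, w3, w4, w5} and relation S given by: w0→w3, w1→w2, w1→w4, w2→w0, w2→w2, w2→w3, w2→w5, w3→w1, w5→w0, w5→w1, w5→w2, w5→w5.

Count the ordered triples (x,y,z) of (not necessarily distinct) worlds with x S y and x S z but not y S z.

Enumerating: (w0,w3,w3), (w1,w2,w4), (w1,w4,w2), (w1,w4,w4), (w2,w0,w0), (w2,w0,w2), (w2,w0,w5), (w2,w3,w0), (w2,w3,w2), (w2,w3,w3), (w2,w3,w5), (w2,w5,w3), … and 9 more.
Total: 21.

21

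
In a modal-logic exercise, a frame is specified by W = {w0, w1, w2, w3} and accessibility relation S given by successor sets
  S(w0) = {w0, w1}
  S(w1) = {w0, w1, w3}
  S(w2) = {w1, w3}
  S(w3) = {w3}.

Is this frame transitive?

Transitive: no — w0 S w1 and w1 S w3, but not w0 S w3.

No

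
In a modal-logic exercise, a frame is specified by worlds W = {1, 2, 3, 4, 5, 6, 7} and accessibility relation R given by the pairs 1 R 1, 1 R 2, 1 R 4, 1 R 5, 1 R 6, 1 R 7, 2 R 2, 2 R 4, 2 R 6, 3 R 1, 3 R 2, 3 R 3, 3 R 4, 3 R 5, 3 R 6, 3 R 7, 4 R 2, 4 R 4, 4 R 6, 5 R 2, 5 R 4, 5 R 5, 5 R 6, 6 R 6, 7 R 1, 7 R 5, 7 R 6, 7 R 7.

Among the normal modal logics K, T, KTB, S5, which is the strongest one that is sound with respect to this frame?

T

Reflexive (axiom T): yes — every world is R-related to itself.
Symmetric (axiom B): no — 1 R 2 but not 2 R 1.
Euclidean (axiom 5): no — 1 R 2 and 1 R 5, but not 2 R 5.
So F validates K, T; KTB would additionally require R to be symmetric. The strongest is T.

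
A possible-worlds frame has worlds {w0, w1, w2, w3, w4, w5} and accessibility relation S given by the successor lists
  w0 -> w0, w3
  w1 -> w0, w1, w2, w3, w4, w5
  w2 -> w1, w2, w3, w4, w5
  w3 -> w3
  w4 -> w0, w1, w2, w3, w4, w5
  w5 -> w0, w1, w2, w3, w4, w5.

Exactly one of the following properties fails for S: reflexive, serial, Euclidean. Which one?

Euclidean

Reflexive: yes — every world is S-related to itself.
Serial: yes — every world has a successor (e.g. w0 S w0).
Euclidean: no — w1 S w0 and w1 S w2, but not w0 S w2.
Only Euclidean fails.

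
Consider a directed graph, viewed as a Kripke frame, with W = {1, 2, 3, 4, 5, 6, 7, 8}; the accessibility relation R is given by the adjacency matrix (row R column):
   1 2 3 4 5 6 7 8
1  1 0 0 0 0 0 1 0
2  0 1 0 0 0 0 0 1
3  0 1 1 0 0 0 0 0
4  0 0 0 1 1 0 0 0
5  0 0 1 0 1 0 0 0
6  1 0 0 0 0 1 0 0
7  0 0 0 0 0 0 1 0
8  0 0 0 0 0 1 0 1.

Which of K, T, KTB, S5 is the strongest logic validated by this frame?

T

Reflexive (axiom T): yes — every world is R-related to itself.
Symmetric (axiom B): no — 1 R 7 but not 7 R 1.
Euclidean (axiom 5): no — 1 R 7 and 1 R 1, but not 7 R 1.
So F validates K, T; KTB would additionally require R to be symmetric. The strongest is T.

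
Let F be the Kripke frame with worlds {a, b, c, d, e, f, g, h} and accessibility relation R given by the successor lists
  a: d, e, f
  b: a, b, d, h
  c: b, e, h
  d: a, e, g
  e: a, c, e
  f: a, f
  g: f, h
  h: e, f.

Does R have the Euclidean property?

No

Euclidean: no — a R d and a R f, but not d R f.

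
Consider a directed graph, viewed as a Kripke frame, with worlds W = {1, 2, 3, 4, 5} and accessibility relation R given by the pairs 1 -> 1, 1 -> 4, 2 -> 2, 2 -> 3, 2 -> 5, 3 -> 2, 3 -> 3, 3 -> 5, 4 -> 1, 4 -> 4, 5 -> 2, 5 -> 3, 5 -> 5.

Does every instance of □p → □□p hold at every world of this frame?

Yes

Axiom 4 corresponds to the accessibility relation being transitive.
Transitive: yes — every two-step R-path is closed by a direct edge.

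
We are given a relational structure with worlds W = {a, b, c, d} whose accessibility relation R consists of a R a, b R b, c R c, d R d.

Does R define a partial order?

Yes

Reflexive: yes — every world is R-related to itself.
Transitive: yes — every two-step R-path is closed by a direct edge.
Antisymmetric: yes — no distinct pair is related both ways.
So R is a partial order.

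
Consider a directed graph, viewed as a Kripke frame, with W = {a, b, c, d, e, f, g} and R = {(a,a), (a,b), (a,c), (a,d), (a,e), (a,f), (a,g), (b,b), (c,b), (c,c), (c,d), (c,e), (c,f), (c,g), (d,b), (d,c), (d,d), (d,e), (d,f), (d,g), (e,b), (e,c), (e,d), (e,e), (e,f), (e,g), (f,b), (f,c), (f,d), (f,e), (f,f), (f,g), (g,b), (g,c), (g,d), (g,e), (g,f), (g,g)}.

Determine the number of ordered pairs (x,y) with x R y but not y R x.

11

Enumerating: (a,b), (a,c), (a,d), (a,e), (a,f), (a,g), (c,b), (d,b), (e,b), (f,b), (g,b).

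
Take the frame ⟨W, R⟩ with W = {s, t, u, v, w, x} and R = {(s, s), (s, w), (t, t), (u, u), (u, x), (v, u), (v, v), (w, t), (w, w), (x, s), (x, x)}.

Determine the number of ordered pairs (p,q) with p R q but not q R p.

Enumerating: (s,w), (u,x), (v,u), (w,t), (x,s).

5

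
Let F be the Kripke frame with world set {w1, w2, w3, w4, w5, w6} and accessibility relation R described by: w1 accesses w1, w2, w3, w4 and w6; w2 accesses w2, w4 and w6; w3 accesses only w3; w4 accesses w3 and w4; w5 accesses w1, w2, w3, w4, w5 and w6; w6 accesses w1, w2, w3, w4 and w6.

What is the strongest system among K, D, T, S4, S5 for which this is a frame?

T

Serial (axiom D): yes — every world has a successor (e.g. w1 R w1).
Reflexive (axiom T): yes — every world is R-related to itself.
Transitive (axiom 4): no — w2 R w4 and w4 R w3, but not w2 R w3.
Euclidean (axiom 5): no — w1 R w2 and w1 R w3, but not w2 R w3.
So F validates K, D, T; S4 would additionally require R to be transitive. The strongest is T.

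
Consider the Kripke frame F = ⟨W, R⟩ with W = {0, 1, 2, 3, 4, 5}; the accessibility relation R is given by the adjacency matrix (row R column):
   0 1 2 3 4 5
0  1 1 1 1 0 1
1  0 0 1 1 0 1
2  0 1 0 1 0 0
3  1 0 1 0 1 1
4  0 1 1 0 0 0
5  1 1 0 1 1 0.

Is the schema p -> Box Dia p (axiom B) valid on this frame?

By correspondence theory, B is valid on a frame iff R is symmetric.
Symmetric: no — 0 R 1 but not 1 R 0.

No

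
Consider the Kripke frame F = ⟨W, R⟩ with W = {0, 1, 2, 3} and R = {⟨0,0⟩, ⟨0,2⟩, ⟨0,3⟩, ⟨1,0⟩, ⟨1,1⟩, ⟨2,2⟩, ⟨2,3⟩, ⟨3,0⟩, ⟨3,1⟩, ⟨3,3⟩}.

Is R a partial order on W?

No

Reflexive: yes — every world is R-related to itself.
Transitive: no — 0 R 3 and 3 R 1, but not 0 R 1.
Antisymmetric: no — 0 R 3 and 3 R 0 with 0 ≠ 3.
So R is not a partial order.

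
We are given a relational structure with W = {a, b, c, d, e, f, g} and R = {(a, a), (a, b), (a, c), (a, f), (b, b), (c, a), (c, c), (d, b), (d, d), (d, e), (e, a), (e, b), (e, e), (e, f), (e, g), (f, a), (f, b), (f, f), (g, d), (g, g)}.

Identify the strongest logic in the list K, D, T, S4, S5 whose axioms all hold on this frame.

T

Serial (axiom D): yes — every world has a successor (e.g. a R a).
Reflexive (axiom T): yes — every world is R-related to itself.
Transitive (axiom 4): no — c R a and a R b, but not c R b.
Euclidean (axiom 5): no — a R b and a R c, but not b R c.
So F validates K, D, T; S4 would additionally require R to be transitive. The strongest is T.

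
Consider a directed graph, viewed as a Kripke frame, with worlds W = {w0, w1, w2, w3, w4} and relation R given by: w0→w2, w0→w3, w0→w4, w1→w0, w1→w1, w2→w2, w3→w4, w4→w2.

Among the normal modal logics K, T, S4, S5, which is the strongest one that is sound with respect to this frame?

Reflexive (axiom T): no — w0 is not related to itself.
Transitive (axiom 4): no — w1 R w0 and w0 R w2, but not w1 R w2.
Euclidean (axiom 5): no — w0 R w2 and w0 R w3, but not w2 R w3.
So F validates K; T would additionally require R to be reflexive. The strongest is K.

K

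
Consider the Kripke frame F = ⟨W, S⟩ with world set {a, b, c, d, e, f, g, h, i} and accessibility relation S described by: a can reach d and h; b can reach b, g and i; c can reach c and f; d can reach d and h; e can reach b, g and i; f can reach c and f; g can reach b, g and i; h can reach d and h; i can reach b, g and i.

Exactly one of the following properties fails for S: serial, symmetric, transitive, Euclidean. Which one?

Serial: yes — every world has a successor (e.g. a S d).
Symmetric: no — a S d but not d S a.
Transitive: yes — every two-step S-path is closed by a direct edge.
Euclidean: yes — any two successors of a common world are S-related.
Only symmetric fails.

symmetric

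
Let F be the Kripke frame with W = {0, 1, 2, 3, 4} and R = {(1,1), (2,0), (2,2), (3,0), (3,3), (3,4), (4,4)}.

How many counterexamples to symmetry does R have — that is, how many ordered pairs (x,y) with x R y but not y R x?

3

Enumerating: (2,0), (3,0), (3,4).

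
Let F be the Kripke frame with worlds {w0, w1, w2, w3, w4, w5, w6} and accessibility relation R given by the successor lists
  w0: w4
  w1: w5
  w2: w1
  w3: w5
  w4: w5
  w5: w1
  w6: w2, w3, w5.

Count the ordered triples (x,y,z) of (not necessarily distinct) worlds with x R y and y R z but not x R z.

8

Enumerating: (w0,w4,w5), (w1,w5,w1), (w2,w1,w5), (w3,w5,w1), (w4,w5,w1), (w5,w1,w5), (w6,w2,w1), (w6,w5,w1).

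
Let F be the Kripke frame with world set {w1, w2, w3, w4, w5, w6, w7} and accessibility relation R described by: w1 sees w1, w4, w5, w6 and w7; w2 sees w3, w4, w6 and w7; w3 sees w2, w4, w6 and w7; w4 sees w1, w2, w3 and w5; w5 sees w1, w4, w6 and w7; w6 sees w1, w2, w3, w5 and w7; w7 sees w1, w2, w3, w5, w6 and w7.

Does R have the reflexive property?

Reflexive: no — w2 is not related to itself.

No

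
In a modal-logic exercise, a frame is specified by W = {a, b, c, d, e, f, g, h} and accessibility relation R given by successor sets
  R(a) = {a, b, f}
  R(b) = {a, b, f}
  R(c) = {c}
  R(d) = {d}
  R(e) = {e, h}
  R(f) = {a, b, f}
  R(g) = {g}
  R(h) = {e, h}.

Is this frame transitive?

Transitive: yes — every two-step R-path is closed by a direct edge.

Yes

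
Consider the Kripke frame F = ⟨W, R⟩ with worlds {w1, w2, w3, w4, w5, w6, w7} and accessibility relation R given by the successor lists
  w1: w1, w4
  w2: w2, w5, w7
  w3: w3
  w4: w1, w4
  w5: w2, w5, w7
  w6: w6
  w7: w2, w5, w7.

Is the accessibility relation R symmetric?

Symmetric: yes — every pair in R has its reverse in R.

Yes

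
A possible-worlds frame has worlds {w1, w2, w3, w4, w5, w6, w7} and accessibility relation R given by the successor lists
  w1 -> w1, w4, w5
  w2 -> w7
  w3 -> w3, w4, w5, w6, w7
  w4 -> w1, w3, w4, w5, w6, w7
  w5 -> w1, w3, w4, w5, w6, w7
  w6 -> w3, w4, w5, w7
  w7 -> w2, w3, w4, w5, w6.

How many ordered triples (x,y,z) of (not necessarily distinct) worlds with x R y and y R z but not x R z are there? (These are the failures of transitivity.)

Enumerating: (w1,w4,w3), (w1,w4,w6), (w1,w4,w7), (w1,w5,w3), (w1,w5,w6), (w1,w5,w7), (w2,w7,w2), (w2,w7,w3), (w2,w7,w4), (w2,w7,w5), (w2,w7,w6), (w3,w4,w1), … and 18 more.
Total: 30.

30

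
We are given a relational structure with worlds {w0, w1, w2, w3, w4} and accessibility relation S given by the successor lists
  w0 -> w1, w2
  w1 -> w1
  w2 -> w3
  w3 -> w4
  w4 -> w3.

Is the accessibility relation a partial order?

Reflexive: no — w0 is not related to itself.
Transitive: no — w0 S w2 and w2 S w3, but not w0 S w3.
Antisymmetric: no — w3 S w4 and w4 S w3 with w3 ≠ w4.
So S is not a partial order.

No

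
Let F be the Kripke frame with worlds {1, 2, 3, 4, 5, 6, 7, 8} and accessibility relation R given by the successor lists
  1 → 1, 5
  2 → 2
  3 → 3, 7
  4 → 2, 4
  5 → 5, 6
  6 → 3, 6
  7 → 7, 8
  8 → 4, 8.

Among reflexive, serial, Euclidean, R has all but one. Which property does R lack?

Euclidean

Reflexive: yes — every world is R-related to itself.
Serial: yes — every world has a successor (e.g. 1 R 1).
Euclidean: no — 1 R 5 and 1 R 1, but not 5 R 1.
Only Euclidean fails.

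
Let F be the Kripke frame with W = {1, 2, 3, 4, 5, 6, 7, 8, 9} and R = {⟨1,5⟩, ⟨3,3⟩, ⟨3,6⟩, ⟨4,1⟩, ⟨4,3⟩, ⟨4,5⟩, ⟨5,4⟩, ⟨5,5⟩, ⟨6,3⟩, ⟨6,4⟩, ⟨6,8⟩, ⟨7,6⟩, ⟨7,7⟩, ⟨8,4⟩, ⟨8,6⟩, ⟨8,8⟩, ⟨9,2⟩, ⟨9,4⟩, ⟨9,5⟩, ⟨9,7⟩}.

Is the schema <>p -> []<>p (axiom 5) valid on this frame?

No

By correspondence theory, 5 is valid on a frame iff R is Euclidean.
Euclidean: no — 4 R 1 and 4 R 3, but not 1 R 3.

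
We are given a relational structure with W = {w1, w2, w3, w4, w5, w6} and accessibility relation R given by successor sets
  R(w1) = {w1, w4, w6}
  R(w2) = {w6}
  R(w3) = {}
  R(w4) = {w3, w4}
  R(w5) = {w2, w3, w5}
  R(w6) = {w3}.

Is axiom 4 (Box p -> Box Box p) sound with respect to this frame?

By correspondence theory, 4 is valid on a frame iff R is transitive.
Transitive: no — w1 R w4 and w4 R w3, but not w1 R w3.

No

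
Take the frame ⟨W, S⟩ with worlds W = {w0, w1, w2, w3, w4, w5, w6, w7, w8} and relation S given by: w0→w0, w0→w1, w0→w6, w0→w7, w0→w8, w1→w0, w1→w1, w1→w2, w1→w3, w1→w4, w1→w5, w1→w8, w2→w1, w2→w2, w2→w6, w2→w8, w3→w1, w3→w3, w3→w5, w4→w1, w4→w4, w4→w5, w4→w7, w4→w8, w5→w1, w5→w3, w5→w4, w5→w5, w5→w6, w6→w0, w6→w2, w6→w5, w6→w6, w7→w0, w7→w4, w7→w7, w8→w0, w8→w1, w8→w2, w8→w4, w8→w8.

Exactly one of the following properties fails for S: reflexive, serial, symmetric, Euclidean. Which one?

Euclidean

Reflexive: yes — every world is S-related to itself.
Serial: yes — every world has a successor (e.g. w0 S w0).
Symmetric: yes — every pair in S has its reverse in S.
Euclidean: no — w0 S w1 and w0 S w6, but not w1 S w6.
Only Euclidean fails.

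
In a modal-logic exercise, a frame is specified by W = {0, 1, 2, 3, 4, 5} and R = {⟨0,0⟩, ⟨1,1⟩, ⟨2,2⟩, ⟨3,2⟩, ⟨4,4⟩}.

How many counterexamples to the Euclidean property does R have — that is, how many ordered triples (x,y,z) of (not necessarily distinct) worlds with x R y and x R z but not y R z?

R is Euclidean; there are no such tuples.

0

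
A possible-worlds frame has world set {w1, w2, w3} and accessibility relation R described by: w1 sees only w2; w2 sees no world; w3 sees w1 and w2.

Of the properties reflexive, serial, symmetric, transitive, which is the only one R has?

Reflexive: no — w1 is not related to itself.
Serial: no — w2 has no R-successor.
Symmetric: no — w1 R w2 but not w2 R w1.
Transitive: yes — every two-step R-path is closed by a direct edge.
Only transitive holds.

transitive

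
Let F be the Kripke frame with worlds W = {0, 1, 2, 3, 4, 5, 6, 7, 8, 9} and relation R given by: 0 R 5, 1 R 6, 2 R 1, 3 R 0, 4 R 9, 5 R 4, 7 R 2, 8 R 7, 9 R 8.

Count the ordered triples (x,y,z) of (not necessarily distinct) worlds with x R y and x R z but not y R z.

Enumerating: (0,5,5), (1,6,6), (2,1,1), (3,0,0), (4,9,9), (5,4,4), (7,2,2), (8,7,7), (9,8,8).

9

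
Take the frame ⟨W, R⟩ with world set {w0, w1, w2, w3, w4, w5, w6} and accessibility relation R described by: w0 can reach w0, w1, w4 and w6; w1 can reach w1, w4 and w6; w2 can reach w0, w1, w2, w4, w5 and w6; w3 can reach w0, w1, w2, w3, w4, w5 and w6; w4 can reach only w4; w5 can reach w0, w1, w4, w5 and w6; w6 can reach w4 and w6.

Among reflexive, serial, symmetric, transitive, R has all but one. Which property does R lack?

symmetric

Reflexive: yes — every world is R-related to itself.
Serial: yes — every world has a successor (e.g. w0 R w0).
Symmetric: no — w0 R w1 but not w1 R w0.
Transitive: yes — every two-step R-path is closed by a direct edge.
Only symmetric fails.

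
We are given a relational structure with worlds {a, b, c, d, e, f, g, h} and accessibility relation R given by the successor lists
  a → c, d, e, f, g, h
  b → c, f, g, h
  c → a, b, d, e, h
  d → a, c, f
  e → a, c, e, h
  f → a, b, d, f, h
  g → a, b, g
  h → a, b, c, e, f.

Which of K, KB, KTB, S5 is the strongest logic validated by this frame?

KB

Symmetric (axiom B): yes — every pair in R has its reverse in R.
Reflexive (axiom T): no — a is not related to itself.
Euclidean (axiom 5): no — a R c and a R f, but not c R f.
So F validates K, KB; KTB would additionally require R to be reflexive. The strongest is KB.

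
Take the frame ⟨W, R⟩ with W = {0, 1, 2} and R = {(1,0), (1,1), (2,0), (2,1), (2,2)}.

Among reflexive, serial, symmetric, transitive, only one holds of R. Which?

Reflexive: no — 0 is not related to itself.
Serial: no — 0 has no R-successor.
Symmetric: no — 1 R 0 but not 0 R 1.
Transitive: yes — every two-step R-path is closed by a direct edge.
Only transitive holds.

transitive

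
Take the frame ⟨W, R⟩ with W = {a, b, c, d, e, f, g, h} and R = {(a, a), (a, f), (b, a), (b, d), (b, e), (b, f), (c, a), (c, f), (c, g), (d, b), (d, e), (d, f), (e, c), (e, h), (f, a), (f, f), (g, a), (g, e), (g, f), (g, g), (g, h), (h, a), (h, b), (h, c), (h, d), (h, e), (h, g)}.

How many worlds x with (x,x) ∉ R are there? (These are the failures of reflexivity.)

5

Enumerating: b, c, d, e, h.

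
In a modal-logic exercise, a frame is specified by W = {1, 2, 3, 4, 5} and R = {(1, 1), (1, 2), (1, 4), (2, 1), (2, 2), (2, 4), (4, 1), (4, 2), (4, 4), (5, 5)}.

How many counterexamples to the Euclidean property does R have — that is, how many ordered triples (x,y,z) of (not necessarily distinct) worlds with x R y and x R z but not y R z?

R is Euclidean; there are no such tuples.

0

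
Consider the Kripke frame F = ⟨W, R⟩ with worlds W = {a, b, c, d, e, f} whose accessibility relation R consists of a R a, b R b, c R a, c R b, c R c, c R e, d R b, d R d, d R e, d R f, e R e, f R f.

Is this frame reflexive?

Reflexive: yes — every world is R-related to itself.

Yes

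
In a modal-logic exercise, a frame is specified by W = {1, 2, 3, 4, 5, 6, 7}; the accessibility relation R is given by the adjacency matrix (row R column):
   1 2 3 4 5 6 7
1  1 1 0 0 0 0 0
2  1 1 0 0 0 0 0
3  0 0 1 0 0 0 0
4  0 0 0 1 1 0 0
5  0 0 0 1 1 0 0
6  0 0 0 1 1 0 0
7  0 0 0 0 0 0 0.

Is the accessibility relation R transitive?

Yes

Transitive: yes — every two-step R-path is closed by a direct edge.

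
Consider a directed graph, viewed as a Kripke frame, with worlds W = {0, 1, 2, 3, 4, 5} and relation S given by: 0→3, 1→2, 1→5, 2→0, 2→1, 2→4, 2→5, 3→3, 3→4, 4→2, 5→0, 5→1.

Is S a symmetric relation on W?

No

Symmetric: no — 0 S 3 but not 3 S 0.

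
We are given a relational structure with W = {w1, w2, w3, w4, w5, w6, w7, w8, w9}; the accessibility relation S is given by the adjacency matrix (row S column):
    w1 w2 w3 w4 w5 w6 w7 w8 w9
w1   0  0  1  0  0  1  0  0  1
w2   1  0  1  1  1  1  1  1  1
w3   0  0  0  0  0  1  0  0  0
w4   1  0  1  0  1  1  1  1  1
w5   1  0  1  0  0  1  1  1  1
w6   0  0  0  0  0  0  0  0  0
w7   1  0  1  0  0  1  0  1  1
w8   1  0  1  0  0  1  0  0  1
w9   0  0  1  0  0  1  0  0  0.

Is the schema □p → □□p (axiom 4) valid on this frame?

Axiom 4 corresponds to the accessibility relation being transitive.
Transitive: yes — every two-step S-path is closed by a direct edge.

Yes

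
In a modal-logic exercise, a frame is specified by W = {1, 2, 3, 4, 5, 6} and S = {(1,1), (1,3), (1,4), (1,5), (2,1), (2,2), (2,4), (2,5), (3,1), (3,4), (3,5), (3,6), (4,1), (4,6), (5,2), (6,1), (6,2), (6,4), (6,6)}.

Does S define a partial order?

No

Reflexive: no — 3 is not related to itself.
Transitive: no — 1 S 3 and 3 S 6, but not 1 S 6.
Antisymmetric: no — 1 S 3 and 3 S 1 with 1 ≠ 3.
So S is not a partial order.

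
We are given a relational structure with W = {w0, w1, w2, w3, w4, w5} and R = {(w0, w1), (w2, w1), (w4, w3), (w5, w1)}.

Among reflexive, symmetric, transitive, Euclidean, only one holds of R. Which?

transitive

Reflexive: no — w0 is not related to itself.
Symmetric: no — w0 R w1 but not w1 R w0.
Transitive: yes — every two-step R-path is closed by a direct edge.
Euclidean: no — w0 R w1 and w0 R w1, but not w1 R w1.
Only transitive holds.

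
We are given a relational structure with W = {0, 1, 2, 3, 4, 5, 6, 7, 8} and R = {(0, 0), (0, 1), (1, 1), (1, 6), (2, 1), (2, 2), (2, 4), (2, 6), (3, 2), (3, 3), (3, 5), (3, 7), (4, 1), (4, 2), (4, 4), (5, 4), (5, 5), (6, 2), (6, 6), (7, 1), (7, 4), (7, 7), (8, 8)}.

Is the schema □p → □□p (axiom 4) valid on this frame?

No

Axiom 4 corresponds to the accessibility relation being transitive.
Transitive: no — 0 R 1 and 1 R 6, but not 0 R 6.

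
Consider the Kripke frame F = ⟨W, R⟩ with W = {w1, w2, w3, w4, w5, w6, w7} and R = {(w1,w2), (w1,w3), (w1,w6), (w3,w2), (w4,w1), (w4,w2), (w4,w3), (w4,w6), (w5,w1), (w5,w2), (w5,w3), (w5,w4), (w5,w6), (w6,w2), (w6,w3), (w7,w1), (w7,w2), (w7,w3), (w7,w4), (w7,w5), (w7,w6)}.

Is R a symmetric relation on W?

No

Symmetric: no — w1 R w2 but not w2 R w1.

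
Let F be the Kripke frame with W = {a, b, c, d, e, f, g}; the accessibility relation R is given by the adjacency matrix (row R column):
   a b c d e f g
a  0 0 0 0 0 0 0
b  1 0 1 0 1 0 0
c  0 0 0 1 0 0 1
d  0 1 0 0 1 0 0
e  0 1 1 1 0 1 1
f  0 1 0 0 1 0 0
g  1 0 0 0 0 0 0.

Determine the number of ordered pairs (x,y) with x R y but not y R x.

Enumerating: (b,a), (b,c), (c,d), (c,g), (d,b), (e,c), (e,g), (f,b), (g,a).

9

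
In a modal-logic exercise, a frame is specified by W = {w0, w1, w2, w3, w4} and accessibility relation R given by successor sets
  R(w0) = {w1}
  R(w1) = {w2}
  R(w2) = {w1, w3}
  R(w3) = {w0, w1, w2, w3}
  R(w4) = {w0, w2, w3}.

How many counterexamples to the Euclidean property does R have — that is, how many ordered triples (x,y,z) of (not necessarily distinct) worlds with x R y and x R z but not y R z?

17

Enumerating: (w0,w1,w1), (w1,w2,w2), (w2,w1,w1), (w2,w1,w3), (w3,w0,w0), (w3,w0,w2), (w3,w0,w3), (w3,w1,w0), (w3,w1,w1), (w3,w1,w3), (w3,w2,w0), (w3,w2,w2), (w4,w0,w0), (w4,w0,w2), (w4,w0,w3), (w4,w2,w0), (w4,w2,w2).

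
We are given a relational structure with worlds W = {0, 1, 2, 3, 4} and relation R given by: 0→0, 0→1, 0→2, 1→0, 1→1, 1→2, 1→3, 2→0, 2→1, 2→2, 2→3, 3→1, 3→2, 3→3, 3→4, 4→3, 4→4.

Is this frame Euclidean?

No

Euclidean: no — 1 R 0 and 1 R 3, but not 0 R 3.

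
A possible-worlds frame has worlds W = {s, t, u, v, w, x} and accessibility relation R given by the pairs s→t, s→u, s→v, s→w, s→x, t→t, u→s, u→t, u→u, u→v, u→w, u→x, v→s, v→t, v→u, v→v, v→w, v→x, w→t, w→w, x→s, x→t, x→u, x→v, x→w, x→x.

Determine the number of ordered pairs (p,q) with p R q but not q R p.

9

Enumerating: (s,t), (s,w), (u,t), (u,w), (v,t), (v,w), (w,t), (x,t), (x,w).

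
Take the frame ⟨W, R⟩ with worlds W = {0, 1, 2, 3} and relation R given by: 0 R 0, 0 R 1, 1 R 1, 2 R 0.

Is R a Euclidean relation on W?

Euclidean: no — 0 R 1 and 0 R 0, but not 1 R 0.

No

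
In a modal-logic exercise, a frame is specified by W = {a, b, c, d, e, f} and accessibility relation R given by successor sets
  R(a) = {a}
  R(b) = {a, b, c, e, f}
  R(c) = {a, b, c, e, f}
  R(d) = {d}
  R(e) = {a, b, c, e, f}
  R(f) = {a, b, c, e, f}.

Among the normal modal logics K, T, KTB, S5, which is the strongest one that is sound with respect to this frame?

Reflexive (axiom T): yes — every world is R-related to itself.
Symmetric (axiom B): no — b R a but not a R b.
Euclidean (axiom 5): no — b R a and b R c, but not a R c.
So F validates K, T; KTB would additionally require R to be symmetric. The strongest is T.

T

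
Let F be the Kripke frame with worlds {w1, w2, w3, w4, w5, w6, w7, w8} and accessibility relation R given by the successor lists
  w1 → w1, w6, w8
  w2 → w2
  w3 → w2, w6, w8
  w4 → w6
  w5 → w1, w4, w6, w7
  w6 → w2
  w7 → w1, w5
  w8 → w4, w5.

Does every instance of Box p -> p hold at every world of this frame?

Axiom T corresponds to the accessibility relation being reflexive.
Reflexive: no — w3 is not related to itself.

No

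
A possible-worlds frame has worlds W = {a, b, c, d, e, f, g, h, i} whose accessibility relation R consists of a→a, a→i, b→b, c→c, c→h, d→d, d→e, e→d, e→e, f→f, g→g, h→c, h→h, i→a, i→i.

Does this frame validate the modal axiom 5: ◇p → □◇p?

Yes

The schema 5 characterises exactly the Euclidean frames.
Euclidean: yes — any two successors of a common world are R-related.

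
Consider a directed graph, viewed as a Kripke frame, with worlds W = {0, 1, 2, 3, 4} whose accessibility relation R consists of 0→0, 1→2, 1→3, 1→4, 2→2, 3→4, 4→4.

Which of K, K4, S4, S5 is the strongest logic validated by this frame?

Transitive (axiom 4): yes — every two-step R-path is closed by a direct edge.
Reflexive (axiom T): no — 1 is not related to itself.
Euclidean (axiom 5): no — 1 R 2 and 1 R 3, but not 2 R 3.
So F validates K, K4; S4 would additionally require R to be reflexive. The strongest is K4.

K4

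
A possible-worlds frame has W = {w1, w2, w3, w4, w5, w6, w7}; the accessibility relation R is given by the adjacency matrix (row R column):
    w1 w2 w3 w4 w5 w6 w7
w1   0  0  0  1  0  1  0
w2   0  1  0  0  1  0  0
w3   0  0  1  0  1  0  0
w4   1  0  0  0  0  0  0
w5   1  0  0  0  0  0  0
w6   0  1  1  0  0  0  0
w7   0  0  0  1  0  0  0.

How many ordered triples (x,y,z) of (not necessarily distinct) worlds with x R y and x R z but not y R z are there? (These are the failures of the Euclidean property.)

13

Enumerating: (w1,w4,w4), (w1,w4,w6), (w1,w6,w4), (w1,w6,w6), (w2,w5,w2), (w2,w5,w5), (w3,w5,w3), (w3,w5,w5), (w4,w1,w1), (w5,w1,w1), (w6,w2,w3), (w6,w3,w2), (w7,w4,w4).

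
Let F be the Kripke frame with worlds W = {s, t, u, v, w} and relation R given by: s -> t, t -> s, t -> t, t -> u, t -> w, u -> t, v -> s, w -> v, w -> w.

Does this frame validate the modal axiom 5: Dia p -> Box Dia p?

Axiom 5 corresponds to the accessibility relation being Euclidean.
Euclidean: no — t R s and t R u, but not s R u.

No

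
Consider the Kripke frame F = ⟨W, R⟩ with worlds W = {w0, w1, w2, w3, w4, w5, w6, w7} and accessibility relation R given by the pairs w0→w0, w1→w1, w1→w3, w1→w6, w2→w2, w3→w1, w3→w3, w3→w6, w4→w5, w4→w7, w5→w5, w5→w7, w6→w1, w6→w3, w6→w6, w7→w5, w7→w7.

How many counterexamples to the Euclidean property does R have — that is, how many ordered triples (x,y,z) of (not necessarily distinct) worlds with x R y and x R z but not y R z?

R is Euclidean; there are no such tuples.

0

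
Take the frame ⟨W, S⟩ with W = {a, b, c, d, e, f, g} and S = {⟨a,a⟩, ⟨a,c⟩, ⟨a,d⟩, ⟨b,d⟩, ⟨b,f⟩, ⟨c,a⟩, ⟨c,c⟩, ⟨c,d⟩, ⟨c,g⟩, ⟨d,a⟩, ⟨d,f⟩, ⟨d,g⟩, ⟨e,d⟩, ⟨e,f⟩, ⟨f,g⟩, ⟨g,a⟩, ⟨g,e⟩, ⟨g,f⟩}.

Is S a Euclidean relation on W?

No

Euclidean: no — a S d and a S c, but not d S c.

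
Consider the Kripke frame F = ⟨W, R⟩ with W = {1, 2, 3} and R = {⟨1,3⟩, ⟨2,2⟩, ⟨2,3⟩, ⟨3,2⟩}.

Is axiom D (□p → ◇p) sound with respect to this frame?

The schema D characterises exactly the serial frames.
Serial: yes — every world has a successor (e.g. 1 R 3).

Yes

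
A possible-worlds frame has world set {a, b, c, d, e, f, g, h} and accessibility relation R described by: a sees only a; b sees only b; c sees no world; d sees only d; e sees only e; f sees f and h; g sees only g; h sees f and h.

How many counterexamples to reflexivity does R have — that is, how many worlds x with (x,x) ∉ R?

1

Enumerating: c.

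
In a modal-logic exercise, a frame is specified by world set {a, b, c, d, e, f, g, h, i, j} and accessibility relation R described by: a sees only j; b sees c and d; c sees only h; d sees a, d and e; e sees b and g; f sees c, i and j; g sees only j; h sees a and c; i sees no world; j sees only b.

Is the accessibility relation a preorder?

Reflexive: no — a is not related to itself.
Transitive: no — a R j and j R b, but not a R b.
So R is not a preorder.

No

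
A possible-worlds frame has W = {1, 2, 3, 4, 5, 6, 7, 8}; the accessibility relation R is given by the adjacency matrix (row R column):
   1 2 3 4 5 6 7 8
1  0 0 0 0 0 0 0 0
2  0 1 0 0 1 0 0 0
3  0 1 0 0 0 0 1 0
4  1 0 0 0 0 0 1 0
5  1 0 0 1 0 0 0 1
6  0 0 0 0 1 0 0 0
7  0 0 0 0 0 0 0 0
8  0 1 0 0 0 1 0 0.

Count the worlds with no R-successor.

2

Enumerating: 1, 7.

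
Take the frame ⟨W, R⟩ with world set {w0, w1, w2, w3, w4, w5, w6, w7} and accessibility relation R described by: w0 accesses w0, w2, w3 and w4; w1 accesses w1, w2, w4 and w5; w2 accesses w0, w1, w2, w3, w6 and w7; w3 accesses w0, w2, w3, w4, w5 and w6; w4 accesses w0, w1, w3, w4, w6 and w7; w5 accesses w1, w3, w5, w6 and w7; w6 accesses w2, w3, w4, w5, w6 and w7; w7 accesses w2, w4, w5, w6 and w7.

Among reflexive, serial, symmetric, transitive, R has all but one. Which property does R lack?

transitive

Reflexive: yes — every world is R-related to itself.
Serial: yes — every world has a successor (e.g. w0 R w0).
Symmetric: yes — every pair in R has its reverse in R.
Transitive: no — w0 R w2 and w2 R w1, but not w0 R w1.
Only transitive fails.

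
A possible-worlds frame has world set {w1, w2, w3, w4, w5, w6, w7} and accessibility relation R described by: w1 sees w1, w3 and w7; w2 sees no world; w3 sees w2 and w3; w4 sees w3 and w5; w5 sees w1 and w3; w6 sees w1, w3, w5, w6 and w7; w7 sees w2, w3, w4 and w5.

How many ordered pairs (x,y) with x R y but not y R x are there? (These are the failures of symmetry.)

15

Enumerating: (w1,w3), (w1,w7), (w3,w2), (w4,w3), (w4,w5), (w5,w1), (w5,w3), (w6,w1), (w6,w3), (w6,w5), (w6,w7), (w7,w2), (w7,w3), (w7,w4), (w7,w5).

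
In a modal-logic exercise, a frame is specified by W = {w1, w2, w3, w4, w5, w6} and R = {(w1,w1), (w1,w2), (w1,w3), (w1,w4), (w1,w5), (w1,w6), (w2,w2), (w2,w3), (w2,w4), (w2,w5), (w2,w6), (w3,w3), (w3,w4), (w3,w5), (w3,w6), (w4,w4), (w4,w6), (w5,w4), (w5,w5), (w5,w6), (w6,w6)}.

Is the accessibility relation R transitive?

Yes

Transitive: yes — every two-step R-path is closed by a direct edge.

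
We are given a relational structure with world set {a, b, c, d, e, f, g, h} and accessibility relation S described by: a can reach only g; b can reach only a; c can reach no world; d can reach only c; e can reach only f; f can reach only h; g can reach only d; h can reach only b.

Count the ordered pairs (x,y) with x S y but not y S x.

Enumerating: (a,g), (b,a), (d,c), (e,f), (f,h), (g,d), (h,b).

7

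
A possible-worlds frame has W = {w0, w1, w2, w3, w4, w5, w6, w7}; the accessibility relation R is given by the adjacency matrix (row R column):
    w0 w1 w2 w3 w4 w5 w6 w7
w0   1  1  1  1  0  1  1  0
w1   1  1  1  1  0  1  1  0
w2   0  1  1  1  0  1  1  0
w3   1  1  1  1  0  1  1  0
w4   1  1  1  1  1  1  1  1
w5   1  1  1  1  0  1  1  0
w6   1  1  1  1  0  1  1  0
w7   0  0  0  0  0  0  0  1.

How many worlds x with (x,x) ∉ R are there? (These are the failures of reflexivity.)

R is reflexive; there are no such worlds.

0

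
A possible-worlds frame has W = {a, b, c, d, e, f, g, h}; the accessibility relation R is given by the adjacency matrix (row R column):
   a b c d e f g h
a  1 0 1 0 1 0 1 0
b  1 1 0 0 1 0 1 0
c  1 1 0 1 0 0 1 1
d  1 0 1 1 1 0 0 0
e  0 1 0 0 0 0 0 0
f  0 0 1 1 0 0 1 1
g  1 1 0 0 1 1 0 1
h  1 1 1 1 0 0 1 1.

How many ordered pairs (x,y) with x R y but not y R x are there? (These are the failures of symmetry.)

13

Enumerating: (a,e), (b,a), (c,b), (c,g), (d,a), (d,e), (f,c), (f,d), (f,h), (g,e), (h,a), (h,b), (h,d).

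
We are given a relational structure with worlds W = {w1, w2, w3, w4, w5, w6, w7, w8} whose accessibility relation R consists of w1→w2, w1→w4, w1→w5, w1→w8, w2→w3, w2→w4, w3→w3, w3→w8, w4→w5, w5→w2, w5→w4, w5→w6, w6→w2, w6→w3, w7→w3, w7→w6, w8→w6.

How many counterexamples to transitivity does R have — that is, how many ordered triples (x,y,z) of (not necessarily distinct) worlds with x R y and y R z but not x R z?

Enumerating: (w1,w2,w3), (w1,w5,w6), (w1,w8,w6), (w2,w3,w8), (w2,w4,w5), (w3,w8,w6), (w4,w5,w2), (w4,w5,w4), (w4,w5,w6), (w5,w2,w3), (w5,w4,w5), (w5,w6,w3), (w6,w2,w4), (w6,w3,w8), (w7,w3,w8), (w7,w6,w2), (w8,w6,w2), (w8,w6,w3).

18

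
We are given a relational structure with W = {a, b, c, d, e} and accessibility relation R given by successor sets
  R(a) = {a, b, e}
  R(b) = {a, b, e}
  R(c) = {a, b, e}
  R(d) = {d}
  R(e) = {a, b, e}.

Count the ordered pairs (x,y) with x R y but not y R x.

3

Enumerating: (c,a), (c,b), (c,e).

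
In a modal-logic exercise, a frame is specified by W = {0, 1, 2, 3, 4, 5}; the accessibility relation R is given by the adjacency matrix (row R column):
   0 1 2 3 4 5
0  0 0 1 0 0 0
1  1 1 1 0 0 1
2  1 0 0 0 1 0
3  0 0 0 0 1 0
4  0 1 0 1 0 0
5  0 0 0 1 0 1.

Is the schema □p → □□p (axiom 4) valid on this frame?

No

Axiom 4 corresponds to the accessibility relation being transitive.
Transitive: no — 0 R 2 and 2 R 4, but not 0 R 4.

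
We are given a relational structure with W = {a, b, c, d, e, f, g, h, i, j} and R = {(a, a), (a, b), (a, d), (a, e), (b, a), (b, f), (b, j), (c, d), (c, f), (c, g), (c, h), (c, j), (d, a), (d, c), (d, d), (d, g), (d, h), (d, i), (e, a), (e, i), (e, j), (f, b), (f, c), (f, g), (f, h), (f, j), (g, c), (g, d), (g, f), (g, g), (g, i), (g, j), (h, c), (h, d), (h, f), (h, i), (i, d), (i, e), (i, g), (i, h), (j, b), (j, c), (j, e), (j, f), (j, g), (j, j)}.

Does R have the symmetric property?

Symmetric: yes — every pair in R has its reverse in R.

Yes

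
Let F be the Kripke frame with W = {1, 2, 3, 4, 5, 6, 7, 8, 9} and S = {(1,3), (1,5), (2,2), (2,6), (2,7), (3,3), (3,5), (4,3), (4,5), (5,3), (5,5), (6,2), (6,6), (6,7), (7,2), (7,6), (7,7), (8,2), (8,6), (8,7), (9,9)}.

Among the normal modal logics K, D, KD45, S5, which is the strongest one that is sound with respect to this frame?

Serial (axiom D): yes — every world has a successor (e.g. 1 S 3).
Euclidean (axiom 5): yes — any two successors of a common world are S-related.
Transitive (axiom 4): yes — every two-step S-path is closed by a direct edge.
Reflexive (axiom T): no — 1 is not related to itself.
So F validates K, D, KD45; S5 would additionally require S to be reflexive. The strongest is KD45.

KD45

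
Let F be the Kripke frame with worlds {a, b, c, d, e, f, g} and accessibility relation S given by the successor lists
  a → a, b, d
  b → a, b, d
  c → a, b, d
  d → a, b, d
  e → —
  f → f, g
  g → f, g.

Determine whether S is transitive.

Transitive: yes — every two-step S-path is closed by a direct edge.

Yes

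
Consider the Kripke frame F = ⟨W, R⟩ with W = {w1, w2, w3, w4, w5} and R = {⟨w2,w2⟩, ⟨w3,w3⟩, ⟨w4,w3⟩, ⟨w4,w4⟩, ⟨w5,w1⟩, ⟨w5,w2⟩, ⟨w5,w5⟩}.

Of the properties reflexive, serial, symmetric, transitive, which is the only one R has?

transitive

Reflexive: no — w1 is not related to itself.
Serial: no — w1 has no R-successor.
Symmetric: no — w4 R w3 but not w3 R w4.
Transitive: yes — every two-step R-path is closed by a direct edge.
Only transitive holds.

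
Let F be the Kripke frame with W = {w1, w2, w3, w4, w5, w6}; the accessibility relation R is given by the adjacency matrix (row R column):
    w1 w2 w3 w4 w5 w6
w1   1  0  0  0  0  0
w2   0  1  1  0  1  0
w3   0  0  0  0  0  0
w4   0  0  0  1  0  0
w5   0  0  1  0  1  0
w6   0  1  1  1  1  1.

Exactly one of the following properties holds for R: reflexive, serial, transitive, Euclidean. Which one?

Reflexive: no — w3 is not related to itself.
Serial: no — w3 has no R-successor.
Transitive: yes — every two-step R-path is closed by a direct edge.
Euclidean: no — w2 R w3 and w2 R w5, but not w3 R w5.
Only transitive holds.

transitive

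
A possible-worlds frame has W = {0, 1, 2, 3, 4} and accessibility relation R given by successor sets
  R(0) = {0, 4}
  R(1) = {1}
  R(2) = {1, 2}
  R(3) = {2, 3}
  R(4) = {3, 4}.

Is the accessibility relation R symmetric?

No

Symmetric: no — 0 R 4 but not 4 R 0.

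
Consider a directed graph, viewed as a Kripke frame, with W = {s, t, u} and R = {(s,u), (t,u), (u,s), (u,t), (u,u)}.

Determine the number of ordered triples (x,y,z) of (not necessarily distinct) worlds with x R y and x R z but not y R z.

4

Enumerating: (u,s,s), (u,s,t), (u,t,s), (u,t,t).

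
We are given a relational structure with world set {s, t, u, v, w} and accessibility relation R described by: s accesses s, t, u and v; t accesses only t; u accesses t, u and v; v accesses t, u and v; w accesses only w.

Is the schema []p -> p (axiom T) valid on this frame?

By correspondence theory, T is valid on a frame iff R is reflexive.
Reflexive: yes — every world is R-related to itself.

Yes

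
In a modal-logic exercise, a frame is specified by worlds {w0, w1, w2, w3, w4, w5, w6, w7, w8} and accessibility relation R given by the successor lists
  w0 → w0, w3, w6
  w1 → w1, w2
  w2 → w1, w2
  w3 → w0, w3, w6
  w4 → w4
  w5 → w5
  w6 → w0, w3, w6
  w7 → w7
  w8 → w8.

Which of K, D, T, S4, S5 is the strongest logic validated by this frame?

Serial (axiom D): yes — every world has a successor (e.g. w0 R w0).
Reflexive (axiom T): yes — every world is R-related to itself.
Transitive (axiom 4): yes — every two-step R-path is closed by a direct edge.
Euclidean (axiom 5): yes — any two successors of a common world are R-related.
So F validates K, D, T, S4, S5. The strongest is S5.

S5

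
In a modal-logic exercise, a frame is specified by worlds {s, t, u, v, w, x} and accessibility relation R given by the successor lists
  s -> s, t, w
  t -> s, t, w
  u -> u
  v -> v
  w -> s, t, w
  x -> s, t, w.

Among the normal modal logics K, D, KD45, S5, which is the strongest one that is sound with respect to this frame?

KD45

Serial (axiom D): yes — every world has a successor (e.g. s R s).
Euclidean (axiom 5): yes — any two successors of a common world are R-related.
Transitive (axiom 4): yes — every two-step R-path is closed by a direct edge.
Reflexive (axiom T): no — x is not related to itself.
So F validates K, D, KD45; S5 would additionally require R to be reflexive. The strongest is KD45.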